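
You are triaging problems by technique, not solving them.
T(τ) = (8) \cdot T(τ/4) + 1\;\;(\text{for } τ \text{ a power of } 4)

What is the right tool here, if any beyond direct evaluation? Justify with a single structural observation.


Verdict: the master substitution — treat m = log base 4 of τ as the new clock: one recursion step advances m by one while τ scales by 4.


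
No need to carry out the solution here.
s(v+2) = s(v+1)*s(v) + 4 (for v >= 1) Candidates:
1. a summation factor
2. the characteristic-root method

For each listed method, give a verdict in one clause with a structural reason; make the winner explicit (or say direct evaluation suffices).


Diagnosis: no special technique — the new term depends nonlinearly on the old ones, which disqualifies every superposition-based technique.
- a summation factor: no summation factor applies — the rule is not linear in the sequence values.
- the characteristic-root method: nonlinearity rules out exponential-mode superposition from the start.


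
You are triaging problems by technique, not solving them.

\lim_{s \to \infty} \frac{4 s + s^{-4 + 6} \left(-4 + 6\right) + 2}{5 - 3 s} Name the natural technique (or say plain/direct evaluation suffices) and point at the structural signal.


Best approach: dominant-term comparison — at large s only the top-degree terms survive; compare the leading terms and the limit falls out. l'Hôpital's at-infinity variant applies to the expression viewed as a single quotient; the leading-term comparison is the direct route.


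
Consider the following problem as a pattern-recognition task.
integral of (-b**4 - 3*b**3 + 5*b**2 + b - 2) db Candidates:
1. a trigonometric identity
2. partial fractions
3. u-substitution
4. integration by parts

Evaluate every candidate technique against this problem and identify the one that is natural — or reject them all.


Diagnosis: no special technique — a term-by-term power-rule job in b; no substitution or rearrangement earns its keep here.
- a trigonometric identity — with no trigonometric functions present, identity rewriting has no target.
- partial fractions — there is no rational-function structure to decompose.
- u-substitution — no substitution does more than relabel what direct integration already handles.
- integration by parts: parts would only shuffle a directly integrable integrand.


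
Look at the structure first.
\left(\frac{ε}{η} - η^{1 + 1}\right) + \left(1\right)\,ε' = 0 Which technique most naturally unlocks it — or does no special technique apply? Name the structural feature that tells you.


Best approach: a linear integrating factor — linear in the unknown with genuine forcing: multiply through by the exponential of the integrated coefficient and the left side closes into one derivative.


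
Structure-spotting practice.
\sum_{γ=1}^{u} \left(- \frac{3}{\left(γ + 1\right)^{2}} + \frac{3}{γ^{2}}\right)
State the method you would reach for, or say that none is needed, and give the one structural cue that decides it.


Diagnosis: telescoping — the piece each term subtracts is \frac{3}{γ^{2}} advanced by one index, and it reappears with a plus sign leading the following term — the sum collapses to its boundary terms.


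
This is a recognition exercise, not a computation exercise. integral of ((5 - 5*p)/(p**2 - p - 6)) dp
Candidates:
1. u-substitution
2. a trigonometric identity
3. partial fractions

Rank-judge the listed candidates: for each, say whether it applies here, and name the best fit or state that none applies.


Technique: partial fractions — once p**2 - p - 6 is factored, each root contributes a simple-fraction term; integrate them one at a time.
- u-substitution — no subexpression of the integrand serves as a whole-integral substitution inner — individual terms may offer their own, but none carries its derivative as a factor of the full integrand; a working change of variable would have to be constructed from outside the expression.
- a trigonometric identity: there is no trigonometric structure at all — the integrand carries no sine or cosine to rewrite.
- partial fractions — applicable, and directly so.


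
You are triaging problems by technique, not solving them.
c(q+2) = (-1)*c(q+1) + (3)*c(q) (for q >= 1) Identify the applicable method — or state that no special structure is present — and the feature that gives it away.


Technique: the characteristic-root method — try a geometric ansatz r^q: constant coefficients turn the recurrence into one polynomial equation in r.


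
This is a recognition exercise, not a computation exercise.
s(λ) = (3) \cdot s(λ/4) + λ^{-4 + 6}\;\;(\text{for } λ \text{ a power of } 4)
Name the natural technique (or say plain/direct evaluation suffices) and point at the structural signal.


Method: the master substitution — treat m = log base 4 of λ as the new clock: one recursion step advances m by one while λ scales by 4.


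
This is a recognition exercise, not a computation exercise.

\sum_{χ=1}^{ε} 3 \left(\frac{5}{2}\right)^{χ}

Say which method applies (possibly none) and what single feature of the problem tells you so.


Diagnosis: the geometric series formula — term-over-term division gives \frac{5}{2} every time — index-free ratio, geometric sum formula applies.


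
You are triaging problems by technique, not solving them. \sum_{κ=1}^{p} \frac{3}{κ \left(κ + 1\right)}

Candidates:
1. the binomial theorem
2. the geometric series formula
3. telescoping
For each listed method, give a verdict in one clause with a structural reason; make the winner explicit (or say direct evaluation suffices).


Method: telescoping — \frac{3}{κ \left(κ + 1\right)} decomposes into shift-paired simple fractions; the series telescopes to finitely many boundary pieces.
- the binomial theorem — the terms lack the binomial-coefficient-weighted complementary-power pattern of an expansion.
- the geometric series formula — no single multiplier carries one term to the next throughout the sum.
- telescoping — applicable, and directly so.


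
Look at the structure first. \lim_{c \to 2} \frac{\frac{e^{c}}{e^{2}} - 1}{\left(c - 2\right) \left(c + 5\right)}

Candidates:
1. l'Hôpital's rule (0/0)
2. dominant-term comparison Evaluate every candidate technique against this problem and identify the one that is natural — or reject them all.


Best approach: l'Hôpital's rule (0/0) — numerator and denominator both vanish at 2 — a genuine 0/0 form, which is exactly when l'Hôpital applies. The standard small-argument limits would also carry it; the rule is the systematic route.
- l'Hôpital's rule (0/0) — applicable, and directly so.
- dominant-term comparison: this limit is not decided by comparing polynomial growth at infinity.


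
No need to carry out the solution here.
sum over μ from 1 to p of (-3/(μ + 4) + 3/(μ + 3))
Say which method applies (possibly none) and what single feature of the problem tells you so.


Method: telescoping — a difference of consecutive values of one function (3/(μ + 3) at one index and the next) — telescoping by construction.


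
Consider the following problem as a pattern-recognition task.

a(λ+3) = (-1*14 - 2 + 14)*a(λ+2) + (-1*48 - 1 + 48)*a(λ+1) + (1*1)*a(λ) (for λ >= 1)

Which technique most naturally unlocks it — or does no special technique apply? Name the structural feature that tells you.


Best approach: the characteristic-root method — the recurrence treats every index alike (constant coefficients, no forcing) — precisely the regime where r^λ trials close it.


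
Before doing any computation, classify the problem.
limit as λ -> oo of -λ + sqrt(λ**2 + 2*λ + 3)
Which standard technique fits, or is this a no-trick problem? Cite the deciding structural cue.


Technique: conjugate multiplication — the ∞ − ∞ radical form is the exact trigger for the conjugate maneuver.


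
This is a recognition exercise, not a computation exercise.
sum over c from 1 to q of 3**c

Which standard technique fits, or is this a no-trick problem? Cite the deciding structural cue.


Diagnosis: the geometric series formula — each term is 3 times the previous one, so the geometric-series formula applies directly.


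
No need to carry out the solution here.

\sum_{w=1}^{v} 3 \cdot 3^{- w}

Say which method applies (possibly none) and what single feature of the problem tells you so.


Technique: the geometric series formula — consecutive terms stand in a fixed index-free ratio — the geometric sum formula closes it.


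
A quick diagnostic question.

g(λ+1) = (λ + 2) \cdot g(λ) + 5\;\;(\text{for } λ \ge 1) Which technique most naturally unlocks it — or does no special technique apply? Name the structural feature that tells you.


Best approach: a summation factor — first-order, linear, moving coefficient λ + 2: the discrete analogue of an integrating factor handles it.


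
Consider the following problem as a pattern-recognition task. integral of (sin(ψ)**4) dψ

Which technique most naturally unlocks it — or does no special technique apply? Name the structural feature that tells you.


Verdict: a trigonometric identity — the even trigonometric power sin(ψ)**4 reduces by a double-angle identity before any integration is attempted.


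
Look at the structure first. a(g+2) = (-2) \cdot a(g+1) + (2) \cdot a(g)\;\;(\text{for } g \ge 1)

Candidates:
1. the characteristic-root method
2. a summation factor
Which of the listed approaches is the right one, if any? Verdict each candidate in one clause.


Best approach: the characteristic-root method — this is the constant-coefficient homogeneous case — the whole solution in g reduces to a polynomial's roots.
- the characteristic-root method — yes — fits the structure here.
- a summation factor — a summation factor telescopes one-step recursions; this one carries higher-order memory.


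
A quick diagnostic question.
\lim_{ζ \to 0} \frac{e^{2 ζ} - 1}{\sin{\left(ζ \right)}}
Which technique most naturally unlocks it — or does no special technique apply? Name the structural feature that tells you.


Technique: l'Hôpital's rule (0/0) — the 0/0 form at 0 is the signature situation for l'Hôpital's rule. One could equally expand both pieces locally and compare leading terms; the rule does that in one stroke.


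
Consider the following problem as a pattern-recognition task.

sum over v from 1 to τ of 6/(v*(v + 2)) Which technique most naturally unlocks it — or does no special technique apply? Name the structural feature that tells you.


Verdict: telescoping — 6/(v*(v + 2)) hides a difference of shifted reciprocals — decompose it and the middle of the sum vanishes.


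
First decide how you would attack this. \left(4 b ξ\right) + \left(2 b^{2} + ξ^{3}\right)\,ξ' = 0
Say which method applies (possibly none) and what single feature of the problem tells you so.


Method: the exact-equation method — the mixed-partials test passes for 4 b ξ and 2 b^{2} + ξ^{3}, so a potential function exists as presented.


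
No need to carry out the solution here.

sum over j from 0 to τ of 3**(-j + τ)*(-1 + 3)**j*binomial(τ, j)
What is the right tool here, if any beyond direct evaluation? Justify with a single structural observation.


Best approach: the binomial theorem — binomial coefficients against complementary powers of (-1 + 3) and 3: recognize the binomial expansion and resum.


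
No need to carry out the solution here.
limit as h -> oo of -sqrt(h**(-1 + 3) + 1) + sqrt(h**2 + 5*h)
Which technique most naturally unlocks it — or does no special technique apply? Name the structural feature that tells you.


Method: conjugate multiplication — two divergent pieces with a minus sign between them and a radical in the mix: rationalize sqrt(h**2 + 5*h) - sqrt(h**(-1 + 3) + 1) before any limit law applies.


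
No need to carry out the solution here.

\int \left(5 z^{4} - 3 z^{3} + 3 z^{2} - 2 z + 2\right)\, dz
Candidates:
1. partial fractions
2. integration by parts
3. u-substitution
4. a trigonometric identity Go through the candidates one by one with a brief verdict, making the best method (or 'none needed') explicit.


Diagnosis: no special technique — nothing composite, nothing rational, nothing trigonometric — each constant-multiple power of z integrates by the power rule alone.
- partial fractions — there is no rational-function structure to decompose.
- integration by parts — splitting off a factor buys nothing — the integrand integrates directly without parts.
- u-substitution: any workable substitution here is cosmetic — the integrand is already in directly integrable form.
- a trigonometric identity — there is no trigonometric structure at all — the integrand carries no sine or cosine to rewrite.


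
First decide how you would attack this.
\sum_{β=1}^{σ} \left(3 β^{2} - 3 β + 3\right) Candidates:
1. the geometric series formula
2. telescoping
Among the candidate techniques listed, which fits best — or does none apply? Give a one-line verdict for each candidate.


Technique: no special technique — the sum is polynomial through and through; closed forms for each power of β finish it directly.
- the geometric series formula — the ratio of consecutive terms depends on the index.
- telescoping — writing out consecutive terms as given produces no pairwise cancellation.


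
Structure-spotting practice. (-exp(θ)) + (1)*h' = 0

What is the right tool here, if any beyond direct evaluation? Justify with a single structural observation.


Technique: no special technique — solved for the derivative, h never appears on the right — this is a direct integration in θ, not a differential-equations problem at heart.


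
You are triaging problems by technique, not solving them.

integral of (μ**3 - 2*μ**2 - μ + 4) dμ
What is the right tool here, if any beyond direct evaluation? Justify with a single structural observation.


Method: no special technique — every term is a constant multiple of a power of μ; term-wise power-rule integration needs no preliminary transformation.


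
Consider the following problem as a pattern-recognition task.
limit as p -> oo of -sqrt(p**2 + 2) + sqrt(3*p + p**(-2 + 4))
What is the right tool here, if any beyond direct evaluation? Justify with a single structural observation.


Technique: conjugate multiplication — the ∞ − ∞ radical form is the exact trigger for the conjugate maneuver.


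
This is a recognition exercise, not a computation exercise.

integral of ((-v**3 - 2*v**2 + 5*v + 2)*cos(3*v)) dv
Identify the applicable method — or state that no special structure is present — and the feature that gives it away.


Diagnosis: integration by parts — the integrand splits as -v**3 - 2*v**2 + 5*v + 2 times cos(3*v) — repeatedly differentiating the polynomial part kills it, which is the parts ladder.


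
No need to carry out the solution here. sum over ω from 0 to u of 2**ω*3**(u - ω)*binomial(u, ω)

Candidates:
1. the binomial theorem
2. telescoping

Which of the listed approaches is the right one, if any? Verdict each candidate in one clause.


Technique: the binomial theorem — the summand is term ω of a binomial expansion in 2 and 3; the whole sum is a single power.
- the binomial theorem: applicable, and directly so.
- telescoping: as presented, consecutive terms share no shifted copy to cancel against — no rewrite is on display to change that.


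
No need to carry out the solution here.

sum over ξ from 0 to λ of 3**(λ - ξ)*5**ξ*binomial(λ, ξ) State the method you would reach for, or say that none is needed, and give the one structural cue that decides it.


Best approach: the binomial theorem — the summand is term ξ of a binomial expansion in 5 and 3; the whole sum is a single power.


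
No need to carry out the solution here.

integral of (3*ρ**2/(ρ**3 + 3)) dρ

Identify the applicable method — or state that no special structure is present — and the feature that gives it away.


Method: u-substitution — read it as f(ρ**3 + 3) times a constant multiple of d(ρ**3 + 3): one substitution, u = ρ**3 + 3, finishes it.


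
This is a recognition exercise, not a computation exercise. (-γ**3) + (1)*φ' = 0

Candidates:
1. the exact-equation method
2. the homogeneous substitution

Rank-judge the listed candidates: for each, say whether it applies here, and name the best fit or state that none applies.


Method: no special technique — solved for the derivative, no φ appears — this is antidifferentiation in γ wearing ODE clothing.
- the exact-equation method: no dependence on the unknown anywhere: exactness is a label without content here.
- the homogeneous substitution: the slope changes under joint rescaling, failing the degree-zero test.


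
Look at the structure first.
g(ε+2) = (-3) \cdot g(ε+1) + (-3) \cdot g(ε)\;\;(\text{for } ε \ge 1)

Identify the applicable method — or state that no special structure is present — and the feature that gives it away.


Verdict: the characteristic-root method — fixed numeric weights on consecutive terms and no forcing term added: the root method in its home territory.


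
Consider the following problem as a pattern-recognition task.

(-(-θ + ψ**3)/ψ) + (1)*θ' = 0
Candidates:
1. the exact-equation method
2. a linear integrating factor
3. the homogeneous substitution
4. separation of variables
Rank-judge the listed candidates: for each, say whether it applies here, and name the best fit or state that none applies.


Verdict: a linear integrating factor — the unknown enters only to the first power against a nonzero forcing term — the integrating-factor template applies directly.
- the exact-equation method — exactness fails on the nose — the mixed partials do not match.
- a linear integrating factor — yes, a natural case for it.
- the homogeneous substitution: the ratio substitution does not collapse this equation.
- separation of variables — the two dependences do not factor apart.


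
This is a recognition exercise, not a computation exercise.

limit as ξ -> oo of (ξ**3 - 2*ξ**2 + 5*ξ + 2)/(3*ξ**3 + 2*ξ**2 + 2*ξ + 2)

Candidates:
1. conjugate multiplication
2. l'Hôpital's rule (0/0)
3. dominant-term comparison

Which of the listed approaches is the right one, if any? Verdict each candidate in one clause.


Method: dominant-term comparison — divide through by the highest power of ξ; every lower-order term dies and the dominant terms decide the limit.
- conjugate multiplication: no divergent radical difference is present for a conjugate pair to cancel.
- l'Hôpital's rule (0/0) — no 0/0 form appears: written as one quotient, top and bottom both grow without bound, and the ratio is decided by their leading terms.
- dominant-term comparison: a fit — the right tool for this form.


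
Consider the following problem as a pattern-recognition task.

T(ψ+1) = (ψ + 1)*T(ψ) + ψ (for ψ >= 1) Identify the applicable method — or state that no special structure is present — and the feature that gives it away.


Diagnosis: a summation factor — it is first-order linear but the coefficient ψ + 1 depends on the index, so multiply through by a summation factor to telescope it.


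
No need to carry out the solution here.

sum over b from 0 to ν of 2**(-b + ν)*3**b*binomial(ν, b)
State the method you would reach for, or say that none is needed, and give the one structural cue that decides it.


Method: the binomial theorem — binomial(ν, b) weighting matched powers of 3 and 2 is the expanded form of (3 + 2)^ν — fold it back up.


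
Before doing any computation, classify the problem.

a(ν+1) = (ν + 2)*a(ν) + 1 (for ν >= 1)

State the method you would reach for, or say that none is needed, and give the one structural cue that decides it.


Method: a summation factor — because the multiplier ν + 2 is index-dependent, divide through by its running product and sum the resulting differences.


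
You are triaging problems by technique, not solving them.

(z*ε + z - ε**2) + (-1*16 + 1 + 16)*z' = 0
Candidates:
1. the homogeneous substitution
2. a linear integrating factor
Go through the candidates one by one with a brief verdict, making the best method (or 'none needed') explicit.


Diagnosis: a linear integrating factor — linear in the unknown with genuine forcing: multiply through by the exponential of the integrated coefficient and the left side closes into one derivative.
- the homogeneous substitution: the ratio of the variables does not determine the slope.
- a linear integrating factor: applicable, and directly so.


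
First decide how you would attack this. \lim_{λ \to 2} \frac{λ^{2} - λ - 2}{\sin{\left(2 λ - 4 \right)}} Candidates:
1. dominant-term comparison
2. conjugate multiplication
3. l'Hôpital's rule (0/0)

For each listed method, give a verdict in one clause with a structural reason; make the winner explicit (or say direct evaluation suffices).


Technique: l'Hôpital's rule (0/0) — numerator and denominator both vanish at 2 — a genuine 0/0 form, which is exactly when l'Hôpital applies. Known elementary limits would finish this too — the rule just bypasses the case analysis.
- dominant-term comparison: no dominant power emerges to decide the limit by degree comparison.
- conjugate multiplication — there is no infinity-minus-infinity radical difference to rationalize.
- l'Hôpital's rule (0/0) — yes — fits the structure here.


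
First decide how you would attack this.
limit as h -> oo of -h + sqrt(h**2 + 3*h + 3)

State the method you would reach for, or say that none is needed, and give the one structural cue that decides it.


Method: conjugate multiplication — the difference sqrt(h**2 + 3*h + 3) - h is an ∞ − ∞ stalemate; its conjugate partner breaks the tie.


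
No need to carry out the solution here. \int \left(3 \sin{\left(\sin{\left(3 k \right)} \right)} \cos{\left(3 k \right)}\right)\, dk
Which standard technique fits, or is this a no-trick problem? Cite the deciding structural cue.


Best approach: u-substitution — read it as f(\sin{\left(3 k \right)}) times a constant multiple of d(\sin{\left(3 k \right)}): one substitution, u = \sin{\left(3 k \right)}, finishes it.


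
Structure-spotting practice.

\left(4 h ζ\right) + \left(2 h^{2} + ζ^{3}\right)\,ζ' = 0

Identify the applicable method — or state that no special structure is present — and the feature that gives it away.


Verdict: the exact-equation method — the mixed-partials test passes for 4 h ζ and 2 h^{2} + ζ^{3}, so a potential function exists as presented.


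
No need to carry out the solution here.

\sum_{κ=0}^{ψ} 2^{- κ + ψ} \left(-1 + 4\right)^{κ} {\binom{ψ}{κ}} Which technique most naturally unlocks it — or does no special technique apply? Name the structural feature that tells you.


Diagnosis: the binomial theorem — terms weighting {\binom{ψ}{κ}} against matched powers of (-1 + 4) and 2 reassemble into ((-1 + 4) + 2)^ψ by the binomial theorem.


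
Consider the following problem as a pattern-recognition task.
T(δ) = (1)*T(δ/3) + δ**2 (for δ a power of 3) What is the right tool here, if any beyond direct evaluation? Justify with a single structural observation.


Verdict: the master substitution — the argument δ/3 divides the index by 3; the standard δ = 3^m substitution converts it to a constant-shift recurrence.


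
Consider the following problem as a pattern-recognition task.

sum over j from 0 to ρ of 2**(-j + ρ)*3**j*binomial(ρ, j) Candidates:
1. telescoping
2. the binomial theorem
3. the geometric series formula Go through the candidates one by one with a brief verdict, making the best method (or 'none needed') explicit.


Method: the binomial theorem — terms weighting binomial(ρ, j) against matched powers of 3 and 2 reassemble into (3 + 2)^ρ by the binomial theorem.
- telescoping — writing out consecutive terms as given produces no pairwise cancellation.
- the binomial theorem — yes, a natural case for it.
- the geometric series formula — no single multiplier carries one term to the next throughout the sum.


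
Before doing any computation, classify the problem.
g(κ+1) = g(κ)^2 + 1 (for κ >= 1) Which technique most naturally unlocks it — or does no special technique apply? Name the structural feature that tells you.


Diagnosis: no special technique — the recurrence is nonlinear in the sequence terms; no linear-recurrence method fits it as written — one iterates or studies it directly.


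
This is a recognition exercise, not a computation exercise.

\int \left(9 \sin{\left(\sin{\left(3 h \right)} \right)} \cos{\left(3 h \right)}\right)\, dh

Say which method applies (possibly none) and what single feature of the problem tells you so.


Method: u-substitution — collected, the integrand has one factor that is, up to a constant, the derivative of an inner expression the rest depends on — substitute for that inner expression.


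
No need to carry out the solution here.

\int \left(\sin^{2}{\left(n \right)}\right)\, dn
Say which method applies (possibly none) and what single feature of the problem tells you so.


Verdict: a trigonometric identity — an even power like \sin^{2}{\left(n \right)} flattens under the half-angle identity into first-degree cosines you can integrate directly.


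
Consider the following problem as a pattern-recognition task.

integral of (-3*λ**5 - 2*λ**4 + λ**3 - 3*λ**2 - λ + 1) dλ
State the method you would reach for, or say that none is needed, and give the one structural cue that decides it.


Verdict: no special technique — a term-by-term power-rule job in λ; no substitution or rearrangement earns its keep here.


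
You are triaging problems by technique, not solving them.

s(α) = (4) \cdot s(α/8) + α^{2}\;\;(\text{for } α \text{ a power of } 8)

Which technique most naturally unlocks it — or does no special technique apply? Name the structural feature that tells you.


Verdict: the master substitution — the argument shrinks by the factor 8, so measure the index on a logarithmic scale and the recursion becomes a shift.


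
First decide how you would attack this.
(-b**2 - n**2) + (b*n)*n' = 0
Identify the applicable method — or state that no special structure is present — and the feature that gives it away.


Diagnosis: the homogeneous substitution — the slope is degree-zero homogeneous: the ratio substitution v = n/b collapses it. A Bernoulli rewrite works here as the equation stands — the homogeneous substitution is the more immediate reading.


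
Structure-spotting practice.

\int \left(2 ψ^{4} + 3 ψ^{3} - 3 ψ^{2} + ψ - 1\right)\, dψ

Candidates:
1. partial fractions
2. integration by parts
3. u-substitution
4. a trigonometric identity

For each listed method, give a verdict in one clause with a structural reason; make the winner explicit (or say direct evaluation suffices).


Diagnosis: no special technique — the integrand is a sum of constant multiples of powers of ψ — integrate term by term.
- partial fractions: the expression is not a ratio of polynomials that decomposes further.
- integration by parts: splitting off a factor buys nothing — the integrand integrates directly without parts.
- u-substitution — no substitution does more than relabel what direct integration already handles.
- a trigonometric identity — with no trigonometric functions present, identity rewriting has no target.


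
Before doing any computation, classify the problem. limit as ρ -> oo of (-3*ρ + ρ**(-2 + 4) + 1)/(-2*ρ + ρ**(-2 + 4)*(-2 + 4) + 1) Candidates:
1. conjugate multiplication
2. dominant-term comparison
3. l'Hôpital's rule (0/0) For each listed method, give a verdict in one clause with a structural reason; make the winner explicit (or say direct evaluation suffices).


Best approach: dominant-term comparison — divide through by the highest power of ρ; every lower-order term dies and the dominant terms decide the limit.
- conjugate multiplication — no divergent radical difference is present for a conjugate pair to cancel.
- dominant-term comparison: yes, a natural case for it.
- l'Hôpital's rule (0/0): viewed as a single quotient this runs to ∞/∞, not the 0/0 clash this candidate addresses; an at-infinity variant of the rule would resolve it, but comparing leading growth reads the answer without differentiating.


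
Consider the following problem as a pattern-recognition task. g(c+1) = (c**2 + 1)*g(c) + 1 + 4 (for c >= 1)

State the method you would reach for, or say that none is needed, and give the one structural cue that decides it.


Verdict: a summation factor — one-term recursion with variable weight c**2 + 1 is solved by product normalization, not by root-finding.


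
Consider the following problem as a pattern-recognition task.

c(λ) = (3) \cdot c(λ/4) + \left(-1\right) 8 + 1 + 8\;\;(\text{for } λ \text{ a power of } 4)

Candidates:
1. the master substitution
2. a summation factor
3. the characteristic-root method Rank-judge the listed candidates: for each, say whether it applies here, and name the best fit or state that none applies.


Verdict: the master substitution — the argument contracts 4-fold per step: reindex λ exponentially and solve the linear recurrence in the new index.
- the master substitution: applicable, and directly so.
- a summation factor — the recursion divides its index rather than shifting it — there is no previous-term chain for a summation factor to telescope.
- the characteristic-root method: the recursion divides its index rather than shifting it — outside the constant-shift family the root method covers.


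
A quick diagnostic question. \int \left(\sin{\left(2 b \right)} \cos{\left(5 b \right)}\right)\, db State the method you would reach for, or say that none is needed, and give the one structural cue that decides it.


Diagnosis: a trigonometric identity — \sin{\left(2 b \right)} \cos{\left(5 b \right)} is a beat pattern — rewrite the product as a sum of single-frequency waves before integrating.


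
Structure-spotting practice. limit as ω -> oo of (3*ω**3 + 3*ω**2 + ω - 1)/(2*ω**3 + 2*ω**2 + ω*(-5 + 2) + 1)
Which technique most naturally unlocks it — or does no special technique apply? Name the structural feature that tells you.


Best approach: dominant-term comparison — at large ω only the top-degree terms survive; compare the leading terms and the limit falls out. As a single quotient, the ∞/∞ shape would yield to repeated differentiation as well — the growth comparison gets there in one look.


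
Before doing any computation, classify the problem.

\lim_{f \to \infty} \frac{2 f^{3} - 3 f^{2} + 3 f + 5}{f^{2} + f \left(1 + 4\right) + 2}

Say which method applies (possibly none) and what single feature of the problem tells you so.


Method: dominant-term comparison — growth-rate triage: the leading powers of f decide the limit, everything else is noise. Viewed as a single quotient this is an ∞/∞ form — an at-infinity application of l'Hôpital's rule would also resolve it; comparing leading growth reads the answer without differentiating.


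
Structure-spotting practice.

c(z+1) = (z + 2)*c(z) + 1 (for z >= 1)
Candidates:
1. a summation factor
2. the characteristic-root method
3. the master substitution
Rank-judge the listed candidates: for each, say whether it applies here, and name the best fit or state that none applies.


Best approach: a summation factor — with the index-dependent coefficient z + 2, dividing by the cumulative product turns the left side into a pure difference.
- a summation factor: a fit — the right tool for this form.
- the characteristic-root method — the coefficients vary with the index, breaking the constant-coefficient structure the method needs.
- the master substitution — no fixed divisor shrinks the index between calls.


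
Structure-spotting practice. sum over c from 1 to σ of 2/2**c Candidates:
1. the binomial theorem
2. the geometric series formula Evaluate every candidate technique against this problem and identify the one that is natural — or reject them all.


Method: the geometric series formula — consecutive terms stand in a fixed index-free ratio — the geometric sum formula closes it.
- the binomial theorem — there is no sum-raised-to-a-power identity hiding in these terms.
- the geometric series formula — yes, a natural case for it.


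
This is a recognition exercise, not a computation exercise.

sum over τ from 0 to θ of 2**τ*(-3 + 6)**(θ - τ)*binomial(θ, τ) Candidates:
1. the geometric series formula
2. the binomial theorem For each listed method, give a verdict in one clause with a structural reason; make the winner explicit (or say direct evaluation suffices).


Technique: the binomial theorem — binomial coefficients against complementary powers of 2 and (-3 + 6): recognize the binomial expansion and resum.
- the geometric series formula — dividing successive terms gives an index-dependent quantity, not a constant.
- the binomial theorem: a fit — the right tool for this form.


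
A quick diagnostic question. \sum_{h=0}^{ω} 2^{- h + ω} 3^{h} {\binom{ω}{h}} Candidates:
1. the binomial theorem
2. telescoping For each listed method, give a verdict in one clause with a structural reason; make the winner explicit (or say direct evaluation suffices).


Best approach: the binomial theorem — the binomial coefficients weight matched powers of 3 and 2, which is exactly the expansion of a binomial power.
- the binomial theorem: yes, a natural case for it.
- telescoping: the terms as presented offer no neighboring cancellation — a telescoping rewrite may exist, but the displayed structure does not hand one over.


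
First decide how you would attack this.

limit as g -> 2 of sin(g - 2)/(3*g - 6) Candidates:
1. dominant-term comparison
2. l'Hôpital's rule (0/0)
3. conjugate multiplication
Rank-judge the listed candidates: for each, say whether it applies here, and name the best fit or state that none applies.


Diagnosis: l'Hôpital's rule (0/0) — both numerator and denominator vanish at 2: the genuine 0/0 indeterminate that l'Hôpital exists for. The standard small-argument limits would also carry it; the rule is the systematic route.
- dominant-term comparison: no dominant power emerges to decide the limit by degree comparison.
- l'Hôpital's rule (0/0) — yes — fits the structure here.
- conjugate multiplication — the conjugate move applies to radical differences, which this is not.


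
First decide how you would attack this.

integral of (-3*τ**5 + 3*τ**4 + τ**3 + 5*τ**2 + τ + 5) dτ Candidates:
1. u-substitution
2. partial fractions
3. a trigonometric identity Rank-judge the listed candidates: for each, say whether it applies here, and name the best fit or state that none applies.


Best approach: no special technique — every term is a constant multiple of a power of τ; term-wise power-rule integration needs no preliminary transformation.
- u-substitution — any workable substitution here is cosmetic — the integrand is already in directly integrable form.
- partial fractions — the expression is not a ratio of polynomials that decomposes further.
- a trigonometric identity: no sine or cosine appears, so there is nothing for a trigonometric identity to act on.


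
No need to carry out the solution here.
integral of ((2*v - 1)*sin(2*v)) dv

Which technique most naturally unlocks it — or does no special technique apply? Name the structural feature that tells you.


Diagnosis: integration by parts — differentiate 2*v - 1, integrate sin(2*v): each pass lowers the polynomial degree, so parts terminates.


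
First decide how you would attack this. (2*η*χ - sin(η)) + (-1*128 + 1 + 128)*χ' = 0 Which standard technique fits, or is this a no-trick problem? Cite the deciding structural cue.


Technique: a linear integrating factor — linear in the unknown with genuine forcing: multiply through by the exponential of the integrated coefficient and the left side closes into one derivative.


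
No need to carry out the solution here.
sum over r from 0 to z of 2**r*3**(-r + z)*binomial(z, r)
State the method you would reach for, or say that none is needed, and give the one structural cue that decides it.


Diagnosis: the binomial theorem — binomial(z, r) weighting matched powers of 2 and 3 is the expanded form of (2 + 3)^z — fold it back up.


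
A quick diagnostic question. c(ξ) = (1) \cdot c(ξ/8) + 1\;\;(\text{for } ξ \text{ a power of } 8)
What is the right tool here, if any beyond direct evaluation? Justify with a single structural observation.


Method: the master substitution — the argument contracts 8-fold per step: reindex ξ exponentially and solve the linear recurrence in the new index.


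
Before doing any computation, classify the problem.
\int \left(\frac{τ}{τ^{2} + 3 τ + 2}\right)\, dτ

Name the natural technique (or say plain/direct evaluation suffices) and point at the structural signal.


Technique: partial fractions — the integrand is a proper rational function and its denominator τ^{2} + 3 τ + 2 factors into distinct pieces, so it splits into simple fractions.


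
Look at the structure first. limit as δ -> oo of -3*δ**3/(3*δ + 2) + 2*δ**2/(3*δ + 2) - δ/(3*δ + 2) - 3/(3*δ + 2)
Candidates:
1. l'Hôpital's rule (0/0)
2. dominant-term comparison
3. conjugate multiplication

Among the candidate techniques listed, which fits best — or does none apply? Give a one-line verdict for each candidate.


Diagnosis: dominant-term comparison — as δ grows, only the highest-degree terms matter — compare leading terms and read the limit off.
- l'Hôpital's rule (0/0): as a single quotient the expression runs to ∞/∞ at the limit point — an at-infinity form of the rule would apply, though the leading-growth comparison is the direct reading.
- dominant-term comparison: yes, a natural case for it.
- conjugate multiplication: rationalization has no target — no divergent radical difference appears.


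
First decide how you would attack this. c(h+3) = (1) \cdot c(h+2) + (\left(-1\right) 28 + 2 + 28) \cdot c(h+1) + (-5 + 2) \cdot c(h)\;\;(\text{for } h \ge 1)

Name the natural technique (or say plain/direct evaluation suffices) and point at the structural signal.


Verdict: the characteristic-root method — fixed numeric weights on consecutive terms and no forcing term added: the root method in its home territory.


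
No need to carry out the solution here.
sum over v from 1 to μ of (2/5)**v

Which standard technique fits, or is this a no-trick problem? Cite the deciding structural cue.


Best approach: the geometric series formula — consecutive terms stand in a fixed index-free ratio — the geometric sum formula closes it.


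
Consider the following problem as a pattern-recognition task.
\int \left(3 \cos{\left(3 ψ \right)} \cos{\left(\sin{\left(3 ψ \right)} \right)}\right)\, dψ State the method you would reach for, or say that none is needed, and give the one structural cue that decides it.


Diagnosis: u-substitution — spotting that 3 \cos{\left(3 ψ \right)} is a constant multiple of the derivative of \sin{\left(3 ψ \right)} is the key observation — substitute u = \sin{\left(3 ψ \right)} and the integral becomes one-dimensional in u.


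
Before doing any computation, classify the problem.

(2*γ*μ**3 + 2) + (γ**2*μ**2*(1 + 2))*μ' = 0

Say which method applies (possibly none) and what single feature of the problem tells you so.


Verdict: the exact-equation method — because the two cross partials coincide, the form is conservative as written — recover its potential in (γ, μ).


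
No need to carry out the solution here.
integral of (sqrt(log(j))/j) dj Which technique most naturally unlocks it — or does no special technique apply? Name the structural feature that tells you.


Best approach: u-substitution — structure check: outer function, inner expression log(j), inner derivative as a factor — the classic u = log(j) pattern.
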